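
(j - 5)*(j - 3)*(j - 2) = j^3 - 10*j^2 + 31*j - 30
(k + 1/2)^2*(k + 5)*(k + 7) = k^4 + 13*k^3 + 189*k^2/4 + 38*k + 35/4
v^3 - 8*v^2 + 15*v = v*(v - 5)*(v - 3)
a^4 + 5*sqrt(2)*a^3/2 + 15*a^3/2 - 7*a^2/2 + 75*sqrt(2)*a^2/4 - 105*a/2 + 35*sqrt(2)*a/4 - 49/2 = (a + 1/2)*(a + 7)*(a - sqrt(2))*(a + 7*sqrt(2)/2)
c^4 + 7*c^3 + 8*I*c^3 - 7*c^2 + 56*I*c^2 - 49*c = c*(c + 7)*(c + I)*(c + 7*I)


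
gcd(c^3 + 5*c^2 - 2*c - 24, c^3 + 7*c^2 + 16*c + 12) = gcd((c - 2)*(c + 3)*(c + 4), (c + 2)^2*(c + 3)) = c + 3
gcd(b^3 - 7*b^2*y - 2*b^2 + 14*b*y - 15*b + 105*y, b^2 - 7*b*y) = -b + 7*y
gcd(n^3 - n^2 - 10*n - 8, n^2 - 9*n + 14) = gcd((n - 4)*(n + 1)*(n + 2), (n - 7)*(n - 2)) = 1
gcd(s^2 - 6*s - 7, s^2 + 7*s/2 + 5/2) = s + 1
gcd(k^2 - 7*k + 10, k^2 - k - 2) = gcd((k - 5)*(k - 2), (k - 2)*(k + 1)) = k - 2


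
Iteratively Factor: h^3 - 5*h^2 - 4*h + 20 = (h - 5)*(h^2 - 4) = (h - 5)*(h + 2)*(h - 2)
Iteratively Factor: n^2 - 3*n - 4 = (n + 1)*(n - 4)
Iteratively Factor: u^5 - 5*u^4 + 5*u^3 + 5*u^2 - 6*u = (u + 1)*(u^4 - 6*u^3 + 11*u^2 - 6*u) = (u - 2)*(u + 1)*(u^3 - 4*u^2 + 3*u) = u*(u - 2)*(u + 1)*(u^2 - 4*u + 3) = u*(u - 2)*(u - 1)*(u + 1)*(u - 3)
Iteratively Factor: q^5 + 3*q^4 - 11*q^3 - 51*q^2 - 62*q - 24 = (q + 3)*(q^4 - 11*q^2 - 18*q - 8) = (q - 4)*(q + 3)*(q^3 + 4*q^2 + 5*q + 2) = (q - 4)*(q + 1)*(q + 3)*(q^2 + 3*q + 2) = (q - 4)*(q + 1)^2*(q + 3)*(q + 2)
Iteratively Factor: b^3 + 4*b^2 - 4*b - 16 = (b - 2)*(b^2 + 6*b + 8) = (b - 2)*(b + 2)*(b + 4)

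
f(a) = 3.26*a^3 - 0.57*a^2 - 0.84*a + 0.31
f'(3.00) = 83.76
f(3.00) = 80.68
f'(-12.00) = 1421.16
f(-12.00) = -5704.97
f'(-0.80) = 6.33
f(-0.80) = -1.05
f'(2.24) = 45.68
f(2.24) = 32.21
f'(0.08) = -0.87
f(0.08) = 0.24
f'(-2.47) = 61.64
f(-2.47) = -50.22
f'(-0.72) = 5.05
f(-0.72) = -0.60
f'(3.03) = 85.50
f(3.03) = 83.22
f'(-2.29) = 53.06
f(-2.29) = -39.90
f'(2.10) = 39.90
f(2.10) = 26.22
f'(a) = 9.78*a^2 - 1.14*a - 0.84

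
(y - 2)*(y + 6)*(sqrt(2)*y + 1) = sqrt(2)*y^3 + y^2 + 4*sqrt(2)*y^2 - 12*sqrt(2)*y + 4*y - 12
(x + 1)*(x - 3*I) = x^2 + x - 3*I*x - 3*I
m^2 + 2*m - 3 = (m - 1)*(m + 3)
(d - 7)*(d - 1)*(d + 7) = d^3 - d^2 - 49*d + 49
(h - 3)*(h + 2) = h^2 - h - 6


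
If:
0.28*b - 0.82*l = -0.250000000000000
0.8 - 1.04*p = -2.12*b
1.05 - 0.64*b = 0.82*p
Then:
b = 0.18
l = 0.37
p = 1.14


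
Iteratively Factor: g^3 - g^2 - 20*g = (g + 4)*(g^2 - 5*g) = g*(g + 4)*(g - 5)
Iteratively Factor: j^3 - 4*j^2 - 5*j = (j + 1)*(j^2 - 5*j) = j*(j + 1)*(j - 5)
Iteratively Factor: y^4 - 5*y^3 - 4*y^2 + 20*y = (y - 5)*(y^3 - 4*y) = (y - 5)*(y + 2)*(y^2 - 2*y) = y*(y - 5)*(y + 2)*(y - 2)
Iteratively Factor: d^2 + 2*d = (d + 2)*(d)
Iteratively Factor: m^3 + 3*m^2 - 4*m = (m)*(m^2 + 3*m - 4) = m*(m - 1)*(m + 4)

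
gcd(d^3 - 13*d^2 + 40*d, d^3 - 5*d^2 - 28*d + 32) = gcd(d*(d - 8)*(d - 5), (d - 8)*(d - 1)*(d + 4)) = d - 8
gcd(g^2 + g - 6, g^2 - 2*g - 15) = g + 3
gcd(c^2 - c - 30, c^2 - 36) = c - 6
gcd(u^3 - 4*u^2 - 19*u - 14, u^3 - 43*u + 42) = 1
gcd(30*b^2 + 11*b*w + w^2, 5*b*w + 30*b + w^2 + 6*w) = 5*b + w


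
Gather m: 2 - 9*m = 2 - 9*m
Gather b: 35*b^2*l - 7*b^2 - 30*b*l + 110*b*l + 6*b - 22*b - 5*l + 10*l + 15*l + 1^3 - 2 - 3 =b^2*(35*l - 7) + b*(80*l - 16) + 20*l - 4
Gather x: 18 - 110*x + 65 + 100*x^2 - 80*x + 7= 100*x^2 - 190*x + 90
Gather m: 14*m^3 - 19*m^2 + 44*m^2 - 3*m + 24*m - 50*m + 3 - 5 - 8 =14*m^3 + 25*m^2 - 29*m - 10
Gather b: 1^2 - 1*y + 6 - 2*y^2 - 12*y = -2*y^2 - 13*y + 7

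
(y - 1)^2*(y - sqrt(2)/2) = y^3 - 2*y^2 - sqrt(2)*y^2/2 + y + sqrt(2)*y - sqrt(2)/2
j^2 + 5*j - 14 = (j - 2)*(j + 7)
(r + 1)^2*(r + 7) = r^3 + 9*r^2 + 15*r + 7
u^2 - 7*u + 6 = (u - 6)*(u - 1)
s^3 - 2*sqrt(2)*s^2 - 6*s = s*(s - 3*sqrt(2))*(s + sqrt(2))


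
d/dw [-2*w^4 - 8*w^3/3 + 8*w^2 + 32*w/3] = -8*w^3 - 8*w^2 + 16*w + 32/3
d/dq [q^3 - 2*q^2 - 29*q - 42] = 3*q^2 - 4*q - 29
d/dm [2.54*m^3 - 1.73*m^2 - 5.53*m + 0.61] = 7.62*m^2 - 3.46*m - 5.53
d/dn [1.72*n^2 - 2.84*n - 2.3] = 3.44*n - 2.84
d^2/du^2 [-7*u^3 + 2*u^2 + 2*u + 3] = 4 - 42*u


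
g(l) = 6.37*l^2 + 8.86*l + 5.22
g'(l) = 12.74*l + 8.86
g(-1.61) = 7.47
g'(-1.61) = -11.65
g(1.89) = 44.72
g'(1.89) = 32.94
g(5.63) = 257.01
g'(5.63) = 80.59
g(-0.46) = 2.49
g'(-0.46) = 3.00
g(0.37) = 9.37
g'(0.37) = 13.57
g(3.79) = 130.30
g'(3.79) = 57.14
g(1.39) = 29.84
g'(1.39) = 26.57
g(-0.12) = 4.25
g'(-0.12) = 7.33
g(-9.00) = 441.45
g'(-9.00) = -105.80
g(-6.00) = 181.38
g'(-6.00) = -67.58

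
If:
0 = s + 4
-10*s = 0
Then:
No Solution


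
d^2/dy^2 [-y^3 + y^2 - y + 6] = 2 - 6*y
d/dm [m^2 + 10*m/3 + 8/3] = 2*m + 10/3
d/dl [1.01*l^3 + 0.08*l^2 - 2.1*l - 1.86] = 3.03*l^2 + 0.16*l - 2.1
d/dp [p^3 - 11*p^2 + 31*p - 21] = 3*p^2 - 22*p + 31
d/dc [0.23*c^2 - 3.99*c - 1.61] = 0.46*c - 3.99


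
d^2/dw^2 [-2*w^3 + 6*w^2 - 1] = 12 - 12*w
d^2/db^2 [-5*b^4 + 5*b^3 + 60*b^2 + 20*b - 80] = -60*b^2 + 30*b + 120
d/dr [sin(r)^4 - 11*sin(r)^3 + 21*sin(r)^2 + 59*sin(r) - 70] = (4*sin(r)^3 - 33*sin(r)^2 + 42*sin(r) + 59)*cos(r)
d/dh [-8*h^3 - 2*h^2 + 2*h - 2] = -24*h^2 - 4*h + 2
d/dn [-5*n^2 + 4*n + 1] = 4 - 10*n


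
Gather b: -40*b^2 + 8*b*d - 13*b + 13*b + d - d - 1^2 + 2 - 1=-40*b^2 + 8*b*d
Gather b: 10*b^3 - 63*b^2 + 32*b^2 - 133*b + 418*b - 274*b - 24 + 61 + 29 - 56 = 10*b^3 - 31*b^2 + 11*b + 10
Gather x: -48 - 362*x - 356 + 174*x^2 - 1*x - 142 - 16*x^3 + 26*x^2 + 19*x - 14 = -16*x^3 + 200*x^2 - 344*x - 560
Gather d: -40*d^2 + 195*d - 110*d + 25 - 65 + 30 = -40*d^2 + 85*d - 10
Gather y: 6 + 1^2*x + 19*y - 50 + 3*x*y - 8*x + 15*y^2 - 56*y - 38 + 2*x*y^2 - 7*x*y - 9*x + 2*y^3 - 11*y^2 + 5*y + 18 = -16*x + 2*y^3 + y^2*(2*x + 4) + y*(-4*x - 32) - 64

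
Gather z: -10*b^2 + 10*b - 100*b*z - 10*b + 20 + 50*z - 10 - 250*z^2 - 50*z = -10*b^2 - 100*b*z - 250*z^2 + 10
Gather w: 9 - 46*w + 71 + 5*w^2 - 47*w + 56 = 5*w^2 - 93*w + 136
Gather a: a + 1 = a + 1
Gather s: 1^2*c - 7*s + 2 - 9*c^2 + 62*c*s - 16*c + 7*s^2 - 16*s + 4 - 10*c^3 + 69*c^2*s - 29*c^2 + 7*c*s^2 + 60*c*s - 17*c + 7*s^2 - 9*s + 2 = -10*c^3 - 38*c^2 - 32*c + s^2*(7*c + 14) + s*(69*c^2 + 122*c - 32) + 8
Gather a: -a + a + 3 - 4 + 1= 0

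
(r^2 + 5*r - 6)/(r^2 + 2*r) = (r^2 + 5*r - 6)/(r*(r + 2))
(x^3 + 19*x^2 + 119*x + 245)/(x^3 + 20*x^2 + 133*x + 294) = (x + 5)/(x + 6)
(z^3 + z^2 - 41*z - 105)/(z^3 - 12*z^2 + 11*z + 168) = (z + 5)/(z - 8)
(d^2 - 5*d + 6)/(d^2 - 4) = (d - 3)/(d + 2)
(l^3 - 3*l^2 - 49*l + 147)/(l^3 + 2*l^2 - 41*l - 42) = (l^2 - 10*l + 21)/(l^2 - 5*l - 6)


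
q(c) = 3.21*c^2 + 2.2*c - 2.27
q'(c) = 6.42*c + 2.2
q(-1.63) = 2.67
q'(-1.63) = -8.26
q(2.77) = 28.45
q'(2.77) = 19.98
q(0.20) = -1.70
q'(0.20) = 3.48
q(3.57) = 46.50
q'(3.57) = 25.12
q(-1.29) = 0.23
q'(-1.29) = -6.08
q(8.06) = 224.00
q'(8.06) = 53.95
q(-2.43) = 11.34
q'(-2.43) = -13.40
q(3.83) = 53.24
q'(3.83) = 26.79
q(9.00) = 277.54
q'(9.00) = 59.98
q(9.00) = 277.54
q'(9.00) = 59.98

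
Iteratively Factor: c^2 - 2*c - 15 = (c + 3)*(c - 5)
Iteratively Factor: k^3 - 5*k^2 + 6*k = (k - 3)*(k^2 - 2*k) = (k - 3)*(k - 2)*(k)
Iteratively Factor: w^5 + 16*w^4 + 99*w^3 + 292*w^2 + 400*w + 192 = (w + 1)*(w^4 + 15*w^3 + 84*w^2 + 208*w + 192) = (w + 1)*(w + 3)*(w^3 + 12*w^2 + 48*w + 64) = (w + 1)*(w + 3)*(w + 4)*(w^2 + 8*w + 16) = (w + 1)*(w + 3)*(w + 4)^2*(w + 4)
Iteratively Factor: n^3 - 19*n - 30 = (n + 3)*(n^2 - 3*n - 10) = (n + 2)*(n + 3)*(n - 5)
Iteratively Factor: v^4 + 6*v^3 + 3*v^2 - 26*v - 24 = (v + 1)*(v^3 + 5*v^2 - 2*v - 24) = (v - 2)*(v + 1)*(v^2 + 7*v + 12) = (v - 2)*(v + 1)*(v + 4)*(v + 3)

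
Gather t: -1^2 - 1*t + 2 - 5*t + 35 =36 - 6*t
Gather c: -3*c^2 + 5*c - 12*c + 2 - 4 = -3*c^2 - 7*c - 2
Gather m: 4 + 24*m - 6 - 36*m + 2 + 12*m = 0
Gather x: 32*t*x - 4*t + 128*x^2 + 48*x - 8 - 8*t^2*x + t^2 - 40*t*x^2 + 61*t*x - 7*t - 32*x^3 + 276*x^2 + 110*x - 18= t^2 - 11*t - 32*x^3 + x^2*(404 - 40*t) + x*(-8*t^2 + 93*t + 158) - 26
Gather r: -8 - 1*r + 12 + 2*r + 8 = r + 12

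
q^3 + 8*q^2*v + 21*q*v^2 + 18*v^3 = (q + 2*v)*(q + 3*v)^2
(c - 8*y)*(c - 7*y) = c^2 - 15*c*y + 56*y^2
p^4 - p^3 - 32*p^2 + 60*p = p*(p - 5)*(p - 2)*(p + 6)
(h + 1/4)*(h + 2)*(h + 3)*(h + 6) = h^4 + 45*h^3/4 + 155*h^2/4 + 45*h + 9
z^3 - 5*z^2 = z^2*(z - 5)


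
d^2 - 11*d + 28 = (d - 7)*(d - 4)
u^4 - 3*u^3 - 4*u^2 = u^2*(u - 4)*(u + 1)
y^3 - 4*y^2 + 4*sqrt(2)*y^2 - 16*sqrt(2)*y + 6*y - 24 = (y - 4)*(y + sqrt(2))*(y + 3*sqrt(2))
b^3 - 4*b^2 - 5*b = b*(b - 5)*(b + 1)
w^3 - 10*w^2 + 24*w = w*(w - 6)*(w - 4)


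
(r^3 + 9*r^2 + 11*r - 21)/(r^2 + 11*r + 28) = (r^2 + 2*r - 3)/(r + 4)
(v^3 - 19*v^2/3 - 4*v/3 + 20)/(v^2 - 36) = (3*v^2 - v - 10)/(3*(v + 6))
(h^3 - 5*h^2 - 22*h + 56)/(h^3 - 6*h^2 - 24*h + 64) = (h - 7)/(h - 8)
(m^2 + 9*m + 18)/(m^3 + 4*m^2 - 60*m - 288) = (m + 3)/(m^2 - 2*m - 48)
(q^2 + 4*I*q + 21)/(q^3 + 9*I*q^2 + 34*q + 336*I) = (q - 3*I)/(q^2 + 2*I*q + 48)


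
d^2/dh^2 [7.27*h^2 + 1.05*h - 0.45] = 14.5400000000000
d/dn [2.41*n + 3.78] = 2.41000000000000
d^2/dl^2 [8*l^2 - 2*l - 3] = 16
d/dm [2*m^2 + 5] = 4*m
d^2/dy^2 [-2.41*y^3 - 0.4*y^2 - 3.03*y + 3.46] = -14.46*y - 0.8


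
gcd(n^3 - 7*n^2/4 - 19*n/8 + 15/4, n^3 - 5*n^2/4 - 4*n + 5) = n^2 - 13*n/4 + 5/2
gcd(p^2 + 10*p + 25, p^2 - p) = 1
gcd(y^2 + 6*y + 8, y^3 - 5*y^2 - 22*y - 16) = y + 2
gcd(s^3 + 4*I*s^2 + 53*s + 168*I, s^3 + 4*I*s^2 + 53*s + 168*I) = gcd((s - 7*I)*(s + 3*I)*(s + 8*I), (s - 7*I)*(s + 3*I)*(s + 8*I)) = s^3 + 4*I*s^2 + 53*s + 168*I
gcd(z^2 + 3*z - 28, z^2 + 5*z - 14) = z + 7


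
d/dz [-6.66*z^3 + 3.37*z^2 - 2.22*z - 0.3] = -19.98*z^2 + 6.74*z - 2.22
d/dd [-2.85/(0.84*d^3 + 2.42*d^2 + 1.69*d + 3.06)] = (7.182*d^2 + 13.794*d + 4.8165)/(0.84*d^3 + 2.42*d^2 + 1.69*d + 3.06)^2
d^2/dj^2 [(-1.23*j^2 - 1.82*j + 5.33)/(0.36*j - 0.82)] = -1.347096/(0.046656*j^3 - 0.318816*j^2 + 0.726192*j - 0.551368)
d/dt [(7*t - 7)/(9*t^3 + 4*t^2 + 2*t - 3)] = 7*(-18*t^3 + 23*t^2 + 8*t - 1)/(81*t^6 + 72*t^5 + 52*t^4 - 38*t^3 - 20*t^2 - 12*t + 9)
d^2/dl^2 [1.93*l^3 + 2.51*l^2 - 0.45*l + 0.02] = 11.58*l + 5.02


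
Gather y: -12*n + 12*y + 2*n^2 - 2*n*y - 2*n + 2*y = 2*n^2 - 14*n + y*(14 - 2*n)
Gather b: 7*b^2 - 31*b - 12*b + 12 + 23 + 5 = 7*b^2 - 43*b + 40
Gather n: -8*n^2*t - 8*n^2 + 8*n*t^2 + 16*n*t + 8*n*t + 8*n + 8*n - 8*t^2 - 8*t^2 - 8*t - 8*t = n^2*(-8*t - 8) + n*(8*t^2 + 24*t + 16) - 16*t^2 - 16*t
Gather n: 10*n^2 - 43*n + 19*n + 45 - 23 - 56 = 10*n^2 - 24*n - 34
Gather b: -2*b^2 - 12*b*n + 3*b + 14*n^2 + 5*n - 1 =-2*b^2 + b*(3 - 12*n) + 14*n^2 + 5*n - 1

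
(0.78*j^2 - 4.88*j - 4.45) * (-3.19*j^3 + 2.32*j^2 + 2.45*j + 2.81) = -2.4882*j^5 + 17.3768*j^4 + 4.7849*j^3 - 20.0882*j^2 - 24.6153*j - 12.5045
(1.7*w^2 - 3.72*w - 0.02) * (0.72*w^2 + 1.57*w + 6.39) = 1.224*w^4 - 0.00939999999999985*w^3 + 5.0082*w^2 - 23.8022*w - 0.1278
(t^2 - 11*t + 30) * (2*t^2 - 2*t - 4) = 2*t^4 - 24*t^3 + 78*t^2 - 16*t - 120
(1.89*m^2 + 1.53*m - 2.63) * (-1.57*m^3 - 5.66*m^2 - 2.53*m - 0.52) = -2.9673*m^5 - 13.0995*m^4 - 9.3124*m^3 + 10.0321*m^2 + 5.8583*m + 1.3676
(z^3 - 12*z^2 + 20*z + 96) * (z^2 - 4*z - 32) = z^5 - 16*z^4 + 36*z^3 + 400*z^2 - 1024*z - 3072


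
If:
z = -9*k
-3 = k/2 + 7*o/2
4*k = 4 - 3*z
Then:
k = -4/23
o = -134/161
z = 36/23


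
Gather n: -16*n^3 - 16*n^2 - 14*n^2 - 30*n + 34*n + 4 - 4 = -16*n^3 - 30*n^2 + 4*n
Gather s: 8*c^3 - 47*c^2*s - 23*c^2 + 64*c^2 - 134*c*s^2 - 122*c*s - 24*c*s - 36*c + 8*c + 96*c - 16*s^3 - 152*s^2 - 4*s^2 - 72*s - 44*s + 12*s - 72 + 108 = 8*c^3 + 41*c^2 + 68*c - 16*s^3 + s^2*(-134*c - 156) + s*(-47*c^2 - 146*c - 104) + 36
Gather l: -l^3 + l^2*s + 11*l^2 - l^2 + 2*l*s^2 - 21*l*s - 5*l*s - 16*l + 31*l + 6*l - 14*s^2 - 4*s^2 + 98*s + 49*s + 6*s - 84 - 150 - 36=-l^3 + l^2*(s + 10) + l*(2*s^2 - 26*s + 21) - 18*s^2 + 153*s - 270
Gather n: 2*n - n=n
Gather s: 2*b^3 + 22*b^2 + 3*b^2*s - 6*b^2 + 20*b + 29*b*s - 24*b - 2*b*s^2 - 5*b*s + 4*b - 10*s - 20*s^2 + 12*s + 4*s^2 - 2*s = 2*b^3 + 16*b^2 + s^2*(-2*b - 16) + s*(3*b^2 + 24*b)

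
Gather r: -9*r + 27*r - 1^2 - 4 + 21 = 18*r + 16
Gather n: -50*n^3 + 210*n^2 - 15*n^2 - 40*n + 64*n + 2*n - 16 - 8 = -50*n^3 + 195*n^2 + 26*n - 24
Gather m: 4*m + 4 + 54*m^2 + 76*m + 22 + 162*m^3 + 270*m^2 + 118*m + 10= 162*m^3 + 324*m^2 + 198*m + 36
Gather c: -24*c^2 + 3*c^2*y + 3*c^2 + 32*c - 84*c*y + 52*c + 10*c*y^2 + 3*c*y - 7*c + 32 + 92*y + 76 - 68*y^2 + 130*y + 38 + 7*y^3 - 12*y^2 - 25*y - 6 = c^2*(3*y - 21) + c*(10*y^2 - 81*y + 77) + 7*y^3 - 80*y^2 + 197*y + 140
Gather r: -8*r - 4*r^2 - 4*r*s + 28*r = -4*r^2 + r*(20 - 4*s)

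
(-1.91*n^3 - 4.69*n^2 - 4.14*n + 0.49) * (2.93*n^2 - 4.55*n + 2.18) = -5.5963*n^5 - 5.0512*n^4 + 5.0455*n^3 + 10.0485*n^2 - 11.2547*n + 1.0682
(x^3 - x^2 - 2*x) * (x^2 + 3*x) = x^5 + 2*x^4 - 5*x^3 - 6*x^2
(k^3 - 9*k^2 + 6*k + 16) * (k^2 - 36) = k^5 - 9*k^4 - 30*k^3 + 340*k^2 - 216*k - 576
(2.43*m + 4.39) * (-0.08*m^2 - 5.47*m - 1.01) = -0.1944*m^3 - 13.6433*m^2 - 26.4676*m - 4.4339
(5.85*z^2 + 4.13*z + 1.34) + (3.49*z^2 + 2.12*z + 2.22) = 9.34*z^2 + 6.25*z + 3.56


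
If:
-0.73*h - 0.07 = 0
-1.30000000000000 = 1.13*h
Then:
No Solution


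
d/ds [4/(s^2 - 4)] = -8*s/(s^2 - 4)^2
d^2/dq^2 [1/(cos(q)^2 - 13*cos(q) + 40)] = (-4*sin(q)^4 + 11*sin(q)^2 - 2275*cos(q)/4 + 39*cos(3*q)/4 + 251)/((cos(q) - 8)^3*(cos(q) - 5)^3)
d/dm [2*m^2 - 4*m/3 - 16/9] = 4*m - 4/3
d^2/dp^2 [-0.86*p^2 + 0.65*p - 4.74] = -1.72000000000000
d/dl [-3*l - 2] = -3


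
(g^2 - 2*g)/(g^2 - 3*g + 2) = g/(g - 1)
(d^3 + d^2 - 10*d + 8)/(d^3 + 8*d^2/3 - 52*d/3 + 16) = 3*(d^2 + 3*d - 4)/(3*d^2 + 14*d - 24)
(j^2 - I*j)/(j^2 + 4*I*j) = (j - I)/(j + 4*I)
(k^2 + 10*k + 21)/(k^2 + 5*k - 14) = (k + 3)/(k - 2)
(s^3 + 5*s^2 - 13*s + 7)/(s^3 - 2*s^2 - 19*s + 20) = (s^2 + 6*s - 7)/(s^2 - s - 20)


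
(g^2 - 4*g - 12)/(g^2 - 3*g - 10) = (g - 6)/(g - 5)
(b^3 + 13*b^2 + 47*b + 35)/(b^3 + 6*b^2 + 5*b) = (b + 7)/b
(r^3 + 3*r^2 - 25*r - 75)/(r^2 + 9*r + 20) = (r^2 - 2*r - 15)/(r + 4)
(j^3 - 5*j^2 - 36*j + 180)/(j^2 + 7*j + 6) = (j^2 - 11*j + 30)/(j + 1)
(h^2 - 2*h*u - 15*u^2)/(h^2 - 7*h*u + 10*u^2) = (-h - 3*u)/(-h + 2*u)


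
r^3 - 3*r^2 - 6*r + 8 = (r - 4)*(r - 1)*(r + 2)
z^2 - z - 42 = (z - 7)*(z + 6)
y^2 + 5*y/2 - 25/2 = (y - 5/2)*(y + 5)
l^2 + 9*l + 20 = (l + 4)*(l + 5)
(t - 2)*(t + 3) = t^2 + t - 6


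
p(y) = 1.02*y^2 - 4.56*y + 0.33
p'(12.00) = 19.92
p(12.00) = 92.49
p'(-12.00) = -29.04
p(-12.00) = 201.93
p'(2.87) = 1.29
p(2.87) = -4.36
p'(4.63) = 4.89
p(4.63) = 1.08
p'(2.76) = 1.07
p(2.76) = -4.49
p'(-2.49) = -9.64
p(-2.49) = 18.01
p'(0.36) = -3.83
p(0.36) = -1.18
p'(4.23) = 4.07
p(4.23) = -0.71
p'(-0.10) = -4.76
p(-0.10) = 0.80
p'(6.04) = 7.76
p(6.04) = 10.00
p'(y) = 2.04*y - 4.56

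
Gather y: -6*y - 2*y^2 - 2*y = -2*y^2 - 8*y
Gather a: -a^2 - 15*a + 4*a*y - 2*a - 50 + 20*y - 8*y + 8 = -a^2 + a*(4*y - 17) + 12*y - 42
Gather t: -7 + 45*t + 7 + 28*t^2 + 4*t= 28*t^2 + 49*t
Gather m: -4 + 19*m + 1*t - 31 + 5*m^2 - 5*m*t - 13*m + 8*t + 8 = 5*m^2 + m*(6 - 5*t) + 9*t - 27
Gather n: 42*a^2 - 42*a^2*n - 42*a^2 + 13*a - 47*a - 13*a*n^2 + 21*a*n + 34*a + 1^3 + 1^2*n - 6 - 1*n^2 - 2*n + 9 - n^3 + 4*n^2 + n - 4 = -n^3 + n^2*(3 - 13*a) + n*(-42*a^2 + 21*a)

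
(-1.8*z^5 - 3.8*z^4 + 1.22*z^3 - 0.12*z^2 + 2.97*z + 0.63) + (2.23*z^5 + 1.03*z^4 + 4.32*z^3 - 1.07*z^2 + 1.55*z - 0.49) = 0.43*z^5 - 2.77*z^4 + 5.54*z^3 - 1.19*z^2 + 4.52*z + 0.14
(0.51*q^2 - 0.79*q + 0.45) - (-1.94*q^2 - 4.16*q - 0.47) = 2.45*q^2 + 3.37*q + 0.92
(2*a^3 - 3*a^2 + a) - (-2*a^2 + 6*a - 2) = 2*a^3 - a^2 - 5*a + 2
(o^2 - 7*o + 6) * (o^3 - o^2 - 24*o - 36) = o^5 - 8*o^4 - 11*o^3 + 126*o^2 + 108*o - 216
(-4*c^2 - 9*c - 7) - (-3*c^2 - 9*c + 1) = -c^2 - 8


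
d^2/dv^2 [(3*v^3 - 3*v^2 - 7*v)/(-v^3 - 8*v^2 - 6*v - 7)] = 2*(27*v^6 + 75*v^5 + 240*v^4 + 175*v^3 - 1176*v^2 - 1617*v - 147)/(v^9 + 24*v^8 + 210*v^7 + 821*v^6 + 1596*v^5 + 2460*v^4 + 2379*v^3 + 1932*v^2 + 882*v + 343)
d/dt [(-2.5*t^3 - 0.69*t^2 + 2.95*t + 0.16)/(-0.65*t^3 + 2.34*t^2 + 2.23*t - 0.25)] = (-6.2985*t^4 - 7.315*t^3 - 6.2547*t^2 - 0.4038*t - 1.0943)/(0.4225*t^6 - 3.042*t^5 + 2.5766*t^4 + 10.7614*t^3 + 3.8029*t^2 - 1.115*t + 0.0625)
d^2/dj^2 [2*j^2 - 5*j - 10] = 4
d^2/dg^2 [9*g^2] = 18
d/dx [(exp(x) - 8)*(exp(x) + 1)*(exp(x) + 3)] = (3*exp(2*x) - 8*exp(x) - 29)*exp(x)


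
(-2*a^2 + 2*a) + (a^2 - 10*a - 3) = -a^2 - 8*a - 3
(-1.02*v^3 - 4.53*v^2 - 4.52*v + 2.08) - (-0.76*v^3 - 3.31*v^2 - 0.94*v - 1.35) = -0.26*v^3 - 1.22*v^2 - 3.58*v + 3.43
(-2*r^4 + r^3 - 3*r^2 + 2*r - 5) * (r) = -2*r^5 + r^4 - 3*r^3 + 2*r^2 - 5*r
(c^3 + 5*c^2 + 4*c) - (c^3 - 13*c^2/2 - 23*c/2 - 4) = 23*c^2/2 + 31*c/2 + 4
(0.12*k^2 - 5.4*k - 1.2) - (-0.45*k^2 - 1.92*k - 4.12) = 0.57*k^2 - 3.48*k + 2.92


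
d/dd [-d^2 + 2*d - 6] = 2 - 2*d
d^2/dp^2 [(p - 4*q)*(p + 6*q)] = 2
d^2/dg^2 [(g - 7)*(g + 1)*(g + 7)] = 6*g + 2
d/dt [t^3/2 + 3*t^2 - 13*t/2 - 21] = 3*t^2/2 + 6*t - 13/2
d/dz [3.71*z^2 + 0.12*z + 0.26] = 7.42*z + 0.12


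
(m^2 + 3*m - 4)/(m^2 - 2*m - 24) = (m - 1)/(m - 6)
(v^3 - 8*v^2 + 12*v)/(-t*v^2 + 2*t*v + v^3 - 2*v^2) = (6 - v)/(t - v)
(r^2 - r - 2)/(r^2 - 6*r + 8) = (r + 1)/(r - 4)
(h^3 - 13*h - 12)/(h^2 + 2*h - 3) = (h^2 - 3*h - 4)/(h - 1)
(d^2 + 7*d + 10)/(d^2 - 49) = (d^2 + 7*d + 10)/(d^2 - 49)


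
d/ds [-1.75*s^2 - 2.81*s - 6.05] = -3.5*s - 2.81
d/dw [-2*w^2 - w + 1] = -4*w - 1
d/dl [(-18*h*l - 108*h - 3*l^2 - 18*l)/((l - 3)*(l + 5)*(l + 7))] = 3*(12*h*l^3 + 162*h*l^2 + 648*h*l + 594*h + l^4 + 12*l^3 + 55*l^2 + 210*l + 630)/(l^6 + 18*l^5 + 79*l^4 - 228*l^3 - 1889*l^2 + 210*l + 11025)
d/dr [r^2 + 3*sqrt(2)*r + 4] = 2*r + 3*sqrt(2)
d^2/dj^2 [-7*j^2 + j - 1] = -14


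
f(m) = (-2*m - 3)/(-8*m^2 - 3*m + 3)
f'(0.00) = -1.67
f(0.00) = -1.00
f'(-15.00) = 0.00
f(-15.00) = -0.02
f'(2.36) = -0.09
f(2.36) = 0.16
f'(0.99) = -1.28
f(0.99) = 0.64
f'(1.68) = -0.23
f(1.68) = 0.26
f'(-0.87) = 73.91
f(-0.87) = 2.83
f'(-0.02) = -1.50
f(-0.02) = -0.97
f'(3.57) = -0.03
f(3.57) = 0.09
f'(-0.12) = -0.90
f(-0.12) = -0.85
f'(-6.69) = -0.00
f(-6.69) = -0.03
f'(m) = (-2*m - 3)*(16*m + 3)/(-8*m^2 - 3*m + 3)^2 - 2/(-8*m^2 - 3*m + 3)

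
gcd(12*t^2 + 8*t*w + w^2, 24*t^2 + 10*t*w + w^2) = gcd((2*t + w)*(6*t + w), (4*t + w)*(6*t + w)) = 6*t + w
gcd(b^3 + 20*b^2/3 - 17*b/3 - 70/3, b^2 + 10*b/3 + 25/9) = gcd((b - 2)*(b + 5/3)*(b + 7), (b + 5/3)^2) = b + 5/3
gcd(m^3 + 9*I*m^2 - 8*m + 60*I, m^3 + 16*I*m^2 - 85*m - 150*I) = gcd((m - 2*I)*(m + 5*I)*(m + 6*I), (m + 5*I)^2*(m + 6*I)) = m^2 + 11*I*m - 30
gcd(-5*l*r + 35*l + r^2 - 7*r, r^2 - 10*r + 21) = r - 7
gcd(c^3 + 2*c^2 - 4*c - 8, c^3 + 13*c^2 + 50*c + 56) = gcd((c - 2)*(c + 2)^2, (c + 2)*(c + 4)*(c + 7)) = c + 2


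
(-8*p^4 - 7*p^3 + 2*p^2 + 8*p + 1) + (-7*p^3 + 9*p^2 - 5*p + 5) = -8*p^4 - 14*p^3 + 11*p^2 + 3*p + 6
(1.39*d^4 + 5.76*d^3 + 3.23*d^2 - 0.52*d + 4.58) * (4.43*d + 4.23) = 6.1577*d^5 + 31.3965*d^4 + 38.6737*d^3 + 11.3593*d^2 + 18.0898*d + 19.3734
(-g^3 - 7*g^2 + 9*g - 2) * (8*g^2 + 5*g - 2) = -8*g^5 - 61*g^4 + 39*g^3 + 43*g^2 - 28*g + 4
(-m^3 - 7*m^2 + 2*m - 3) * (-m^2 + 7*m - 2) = m^5 - 49*m^3 + 31*m^2 - 25*m + 6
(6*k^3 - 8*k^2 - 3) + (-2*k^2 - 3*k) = 6*k^3 - 10*k^2 - 3*k - 3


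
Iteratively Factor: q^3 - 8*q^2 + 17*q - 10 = (q - 1)*(q^2 - 7*q + 10) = (q - 2)*(q - 1)*(q - 5)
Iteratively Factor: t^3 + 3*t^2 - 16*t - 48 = (t + 3)*(t^2 - 16) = (t + 3)*(t + 4)*(t - 4)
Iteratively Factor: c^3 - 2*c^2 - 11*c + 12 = (c - 1)*(c^2 - c - 12) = (c - 4)*(c - 1)*(c + 3)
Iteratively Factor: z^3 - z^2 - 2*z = (z)*(z^2 - z - 2) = z*(z + 1)*(z - 2)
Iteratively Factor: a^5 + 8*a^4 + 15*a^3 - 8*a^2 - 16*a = (a + 1)*(a^4 + 7*a^3 + 8*a^2 - 16*a) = (a + 1)*(a + 4)*(a^3 + 3*a^2 - 4*a) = (a + 1)*(a + 4)^2*(a^2 - a) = (a - 1)*(a + 1)*(a + 4)^2*(a)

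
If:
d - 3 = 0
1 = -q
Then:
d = 3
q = -1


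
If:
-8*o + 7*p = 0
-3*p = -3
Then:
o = 7/8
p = 1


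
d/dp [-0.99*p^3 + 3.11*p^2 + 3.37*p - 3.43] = -2.97*p^2 + 6.22*p + 3.37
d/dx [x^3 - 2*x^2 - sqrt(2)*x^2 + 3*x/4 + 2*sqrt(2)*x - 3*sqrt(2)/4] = 3*x^2 - 4*x - 2*sqrt(2)*x + 3/4 + 2*sqrt(2)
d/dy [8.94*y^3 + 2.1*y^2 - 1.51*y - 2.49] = 26.82*y^2 + 4.2*y - 1.51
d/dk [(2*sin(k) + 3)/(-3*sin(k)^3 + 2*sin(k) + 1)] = (12*sin(k)^3 + 27*sin(k)^2 - 4)*cos(k)/(-3*sin(k)^3 + 2*sin(k) + 1)^2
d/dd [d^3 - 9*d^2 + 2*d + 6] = 3*d^2 - 18*d + 2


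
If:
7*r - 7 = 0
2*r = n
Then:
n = 2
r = 1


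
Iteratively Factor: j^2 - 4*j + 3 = (j - 1)*(j - 3)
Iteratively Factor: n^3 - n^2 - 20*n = (n - 5)*(n^2 + 4*n) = (n - 5)*(n + 4)*(n)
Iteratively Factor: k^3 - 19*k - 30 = (k + 3)*(k^2 - 3*k - 10) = (k - 5)*(k + 3)*(k + 2)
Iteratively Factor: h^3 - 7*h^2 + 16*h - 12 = (h - 3)*(h^2 - 4*h + 4) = (h - 3)*(h - 2)*(h - 2)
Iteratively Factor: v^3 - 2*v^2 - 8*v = (v + 2)*(v^2 - 4*v) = (v - 4)*(v + 2)*(v)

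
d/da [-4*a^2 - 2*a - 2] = -8*a - 2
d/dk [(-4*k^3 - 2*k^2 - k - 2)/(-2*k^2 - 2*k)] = (4*k^4 + 8*k^3 + k^2 - 4*k - 2)/(2*k^2*(k^2 + 2*k + 1))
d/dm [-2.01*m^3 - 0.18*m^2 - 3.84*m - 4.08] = -6.03*m^2 - 0.36*m - 3.84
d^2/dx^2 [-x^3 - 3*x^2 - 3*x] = -6*x - 6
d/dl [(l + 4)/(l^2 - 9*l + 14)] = (l^2 - 9*l - (l + 4)*(2*l - 9) + 14)/(l^2 - 9*l + 14)^2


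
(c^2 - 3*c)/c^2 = (c - 3)/c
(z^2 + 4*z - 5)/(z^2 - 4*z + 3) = (z + 5)/(z - 3)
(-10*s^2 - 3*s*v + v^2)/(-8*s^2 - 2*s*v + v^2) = (5*s - v)/(4*s - v)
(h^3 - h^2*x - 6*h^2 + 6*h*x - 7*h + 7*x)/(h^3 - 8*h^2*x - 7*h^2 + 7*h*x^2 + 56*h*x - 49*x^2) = (-h - 1)/(-h + 7*x)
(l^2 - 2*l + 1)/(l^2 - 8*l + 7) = (l - 1)/(l - 7)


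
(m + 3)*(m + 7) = m^2 + 10*m + 21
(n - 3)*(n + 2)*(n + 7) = n^3 + 6*n^2 - 13*n - 42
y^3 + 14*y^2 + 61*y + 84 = (y + 3)*(y + 4)*(y + 7)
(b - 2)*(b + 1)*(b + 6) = b^3 + 5*b^2 - 8*b - 12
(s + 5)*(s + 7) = s^2 + 12*s + 35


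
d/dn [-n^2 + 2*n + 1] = 2 - 2*n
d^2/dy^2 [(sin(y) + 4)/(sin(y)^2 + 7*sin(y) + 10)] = (-sin(y)^5 - 9*sin(y)^4 - 22*sin(y)^3 + 58*sin(y)^2 + 288*sin(y) + 172)/(sin(y)^2 + 7*sin(y) + 10)^3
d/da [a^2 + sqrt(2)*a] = 2*a + sqrt(2)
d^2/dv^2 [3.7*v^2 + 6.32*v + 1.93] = 7.40000000000000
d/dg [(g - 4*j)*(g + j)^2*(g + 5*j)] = 4*g^3 + 9*g^2*j - 34*g*j^2 - 39*j^3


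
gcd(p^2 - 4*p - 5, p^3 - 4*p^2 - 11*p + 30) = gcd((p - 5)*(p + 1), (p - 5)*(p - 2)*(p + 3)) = p - 5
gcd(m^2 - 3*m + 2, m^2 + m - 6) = m - 2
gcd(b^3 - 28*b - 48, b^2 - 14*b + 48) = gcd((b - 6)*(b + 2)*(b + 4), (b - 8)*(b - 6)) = b - 6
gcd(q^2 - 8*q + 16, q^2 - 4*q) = q - 4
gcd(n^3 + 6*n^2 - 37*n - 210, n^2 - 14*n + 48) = n - 6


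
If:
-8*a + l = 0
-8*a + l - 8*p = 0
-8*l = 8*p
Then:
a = 0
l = 0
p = 0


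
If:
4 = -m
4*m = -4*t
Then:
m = -4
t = 4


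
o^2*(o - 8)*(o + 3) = o^4 - 5*o^3 - 24*o^2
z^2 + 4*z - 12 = (z - 2)*(z + 6)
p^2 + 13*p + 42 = (p + 6)*(p + 7)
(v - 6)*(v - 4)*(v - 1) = v^3 - 11*v^2 + 34*v - 24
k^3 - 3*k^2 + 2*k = k*(k - 2)*(k - 1)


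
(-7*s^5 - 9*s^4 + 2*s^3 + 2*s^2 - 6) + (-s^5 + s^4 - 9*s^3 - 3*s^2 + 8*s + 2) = -8*s^5 - 8*s^4 - 7*s^3 - s^2 + 8*s - 4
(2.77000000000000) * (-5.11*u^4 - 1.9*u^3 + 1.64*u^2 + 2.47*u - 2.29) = -14.1547*u^4 - 5.263*u^3 + 4.5428*u^2 + 6.8419*u - 6.3433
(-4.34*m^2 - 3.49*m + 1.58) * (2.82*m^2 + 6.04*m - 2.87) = -12.2388*m^4 - 36.0554*m^3 - 4.1682*m^2 + 19.5595*m - 4.5346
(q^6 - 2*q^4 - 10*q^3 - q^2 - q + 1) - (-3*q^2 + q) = q^6 - 2*q^4 - 10*q^3 + 2*q^2 - 2*q + 1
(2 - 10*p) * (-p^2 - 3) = 10*p^3 - 2*p^2 + 30*p - 6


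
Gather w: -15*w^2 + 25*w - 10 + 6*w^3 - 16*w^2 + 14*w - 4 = 6*w^3 - 31*w^2 + 39*w - 14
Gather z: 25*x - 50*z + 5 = 25*x - 50*z + 5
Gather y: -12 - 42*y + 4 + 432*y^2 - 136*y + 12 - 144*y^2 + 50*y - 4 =288*y^2 - 128*y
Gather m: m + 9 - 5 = m + 4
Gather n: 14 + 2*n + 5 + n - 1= 3*n + 18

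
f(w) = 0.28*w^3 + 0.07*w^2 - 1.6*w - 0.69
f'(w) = 0.84*w^2 + 0.14*w - 1.6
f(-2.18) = 0.23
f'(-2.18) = 2.09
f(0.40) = -1.30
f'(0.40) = -1.41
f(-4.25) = -14.12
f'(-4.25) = 12.98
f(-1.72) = 0.84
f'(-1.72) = 0.64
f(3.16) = 3.79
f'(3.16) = 7.23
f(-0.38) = -0.09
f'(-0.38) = -1.53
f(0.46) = -1.38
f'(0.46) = -1.36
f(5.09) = 29.90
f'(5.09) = 20.88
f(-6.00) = -49.05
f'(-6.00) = 27.80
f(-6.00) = -49.05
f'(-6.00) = 27.80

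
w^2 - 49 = (w - 7)*(w + 7)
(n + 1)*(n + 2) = n^2 + 3*n + 2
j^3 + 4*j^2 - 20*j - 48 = (j - 4)*(j + 2)*(j + 6)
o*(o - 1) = o^2 - o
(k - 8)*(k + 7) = k^2 - k - 56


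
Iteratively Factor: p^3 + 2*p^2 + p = (p + 1)*(p^2 + p) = p*(p + 1)*(p + 1)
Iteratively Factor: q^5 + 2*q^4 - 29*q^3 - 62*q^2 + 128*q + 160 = (q - 5)*(q^4 + 7*q^3 + 6*q^2 - 32*q - 32) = (q - 5)*(q - 2)*(q^3 + 9*q^2 + 24*q + 16) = (q - 5)*(q - 2)*(q + 1)*(q^2 + 8*q + 16) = (q - 5)*(q - 2)*(q + 1)*(q + 4)*(q + 4)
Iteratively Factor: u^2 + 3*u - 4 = (u + 4)*(u - 1)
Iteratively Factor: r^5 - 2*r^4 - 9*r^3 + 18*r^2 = (r)*(r^4 - 2*r^3 - 9*r^2 + 18*r) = r*(r - 2)*(r^3 - 9*r) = r*(r - 3)*(r - 2)*(r^2 + 3*r) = r^2*(r - 3)*(r - 2)*(r + 3)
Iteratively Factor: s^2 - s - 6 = (s + 2)*(s - 3)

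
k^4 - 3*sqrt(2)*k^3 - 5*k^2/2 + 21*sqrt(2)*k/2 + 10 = (k - 5*sqrt(2)/2)*(k - 2*sqrt(2))*(k + sqrt(2)/2)*(k + sqrt(2))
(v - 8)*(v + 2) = v^2 - 6*v - 16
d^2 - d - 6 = (d - 3)*(d + 2)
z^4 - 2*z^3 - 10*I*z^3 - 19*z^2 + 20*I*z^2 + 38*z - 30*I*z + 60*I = (z - 2)*(z - 6*I)*(z - 5*I)*(z + I)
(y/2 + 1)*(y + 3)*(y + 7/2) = y^3/2 + 17*y^2/4 + 47*y/4 + 21/2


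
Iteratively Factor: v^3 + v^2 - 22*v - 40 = (v + 2)*(v^2 - v - 20) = (v + 2)*(v + 4)*(v - 5)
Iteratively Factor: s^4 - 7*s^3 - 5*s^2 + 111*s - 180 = (s + 4)*(s^3 - 11*s^2 + 39*s - 45) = (s - 5)*(s + 4)*(s^2 - 6*s + 9) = (s - 5)*(s - 3)*(s + 4)*(s - 3)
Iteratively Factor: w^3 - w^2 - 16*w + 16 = (w + 4)*(w^2 - 5*w + 4) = (w - 4)*(w + 4)*(w - 1)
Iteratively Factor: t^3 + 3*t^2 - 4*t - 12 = (t + 3)*(t^2 - 4) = (t + 2)*(t + 3)*(t - 2)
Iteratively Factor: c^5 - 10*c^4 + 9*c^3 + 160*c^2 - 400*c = (c)*(c^4 - 10*c^3 + 9*c^2 + 160*c - 400) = c*(c - 5)*(c^3 - 5*c^2 - 16*c + 80) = c*(c - 5)*(c + 4)*(c^2 - 9*c + 20) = c*(c - 5)^2*(c + 4)*(c - 4)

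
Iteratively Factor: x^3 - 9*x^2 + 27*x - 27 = (x - 3)*(x^2 - 6*x + 9) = (x - 3)^2*(x - 3)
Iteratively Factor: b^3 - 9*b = (b - 3)*(b^2 + 3*b) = b*(b - 3)*(b + 3)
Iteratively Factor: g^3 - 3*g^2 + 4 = (g - 2)*(g^2 - g - 2) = (g - 2)*(g + 1)*(g - 2)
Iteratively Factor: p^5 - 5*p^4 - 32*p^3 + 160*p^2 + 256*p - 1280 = (p - 4)*(p^4 - p^3 - 36*p^2 + 16*p + 320) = (p - 4)*(p + 4)*(p^3 - 5*p^2 - 16*p + 80) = (p - 4)*(p + 4)^2*(p^2 - 9*p + 20) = (p - 5)*(p - 4)*(p + 4)^2*(p - 4)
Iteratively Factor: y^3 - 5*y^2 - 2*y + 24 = (y + 2)*(y^2 - 7*y + 12) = (y - 3)*(y + 2)*(y - 4)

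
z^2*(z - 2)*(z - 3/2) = z^4 - 7*z^3/2 + 3*z^2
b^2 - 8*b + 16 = (b - 4)^2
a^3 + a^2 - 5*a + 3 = (a - 1)^2*(a + 3)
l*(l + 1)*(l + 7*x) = l^3 + 7*l^2*x + l^2 + 7*l*x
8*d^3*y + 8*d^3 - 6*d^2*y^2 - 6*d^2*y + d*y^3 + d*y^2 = (-4*d + y)*(-2*d + y)*(d*y + d)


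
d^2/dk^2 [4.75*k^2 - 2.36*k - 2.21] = 9.50000000000000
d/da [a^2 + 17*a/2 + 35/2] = 2*a + 17/2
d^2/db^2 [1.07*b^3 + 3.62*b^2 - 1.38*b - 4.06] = 6.42*b + 7.24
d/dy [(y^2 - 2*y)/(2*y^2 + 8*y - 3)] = 6*(2*y^2 - y + 1)/(4*y^4 + 32*y^3 + 52*y^2 - 48*y + 9)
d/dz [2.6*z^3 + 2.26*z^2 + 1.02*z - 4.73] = 7.8*z^2 + 4.52*z + 1.02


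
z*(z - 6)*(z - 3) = z^3 - 9*z^2 + 18*z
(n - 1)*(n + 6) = n^2 + 5*n - 6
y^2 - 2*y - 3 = (y - 3)*(y + 1)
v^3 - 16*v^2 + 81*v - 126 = (v - 7)*(v - 6)*(v - 3)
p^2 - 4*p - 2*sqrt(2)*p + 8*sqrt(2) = (p - 4)*(p - 2*sqrt(2))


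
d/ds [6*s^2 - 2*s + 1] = 12*s - 2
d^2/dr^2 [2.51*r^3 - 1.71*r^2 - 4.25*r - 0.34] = 15.06*r - 3.42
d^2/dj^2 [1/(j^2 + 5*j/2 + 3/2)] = 4*(-4*j^2 - 10*j + (4*j + 5)^2 - 6)/(2*j^2 + 5*j + 3)^3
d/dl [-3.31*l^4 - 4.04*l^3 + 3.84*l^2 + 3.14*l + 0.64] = -13.24*l^3 - 12.12*l^2 + 7.68*l + 3.14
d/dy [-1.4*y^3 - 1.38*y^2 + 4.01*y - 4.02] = -4.2*y^2 - 2.76*y + 4.01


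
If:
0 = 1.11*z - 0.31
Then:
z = 0.28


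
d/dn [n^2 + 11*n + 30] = 2*n + 11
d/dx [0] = 0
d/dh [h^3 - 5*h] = 3*h^2 - 5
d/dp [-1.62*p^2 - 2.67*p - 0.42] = -3.24*p - 2.67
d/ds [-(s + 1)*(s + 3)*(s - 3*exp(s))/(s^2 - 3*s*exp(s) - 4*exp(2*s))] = (-(s + 1)*(s + 3)*(s - 3*exp(s))*(3*s*exp(s) - 2*s + 8*exp(2*s) + 3*exp(s)) + (-s^2 + 3*s*exp(s) + 4*exp(2*s))*(-(s + 1)*(s + 3)*(3*exp(s) - 1) + (s + 1)*(s - 3*exp(s)) + (s + 3)*(s - 3*exp(s))))/(-s^2 + 3*s*exp(s) + 4*exp(2*s))^2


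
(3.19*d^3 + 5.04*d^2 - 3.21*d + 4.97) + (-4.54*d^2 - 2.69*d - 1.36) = 3.19*d^3 + 0.5*d^2 - 5.9*d + 3.61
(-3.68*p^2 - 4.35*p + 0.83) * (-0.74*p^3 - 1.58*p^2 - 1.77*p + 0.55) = 2.7232*p^5 + 9.0334*p^4 + 12.7724*p^3 + 4.3641*p^2 - 3.8616*p + 0.4565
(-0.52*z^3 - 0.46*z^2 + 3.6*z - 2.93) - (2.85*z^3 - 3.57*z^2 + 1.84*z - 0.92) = -3.37*z^3 + 3.11*z^2 + 1.76*z - 2.01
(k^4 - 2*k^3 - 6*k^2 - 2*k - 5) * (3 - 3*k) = -3*k^5 + 9*k^4 + 12*k^3 - 12*k^2 + 9*k - 15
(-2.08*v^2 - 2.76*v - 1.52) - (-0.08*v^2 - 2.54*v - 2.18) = -2.0*v^2 - 0.22*v + 0.66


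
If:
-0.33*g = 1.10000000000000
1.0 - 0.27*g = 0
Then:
No Solution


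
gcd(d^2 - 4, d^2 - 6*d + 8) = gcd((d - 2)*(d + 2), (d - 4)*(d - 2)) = d - 2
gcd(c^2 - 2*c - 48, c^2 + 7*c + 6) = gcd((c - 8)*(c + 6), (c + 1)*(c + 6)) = c + 6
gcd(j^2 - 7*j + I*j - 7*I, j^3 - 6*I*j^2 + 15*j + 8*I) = j + I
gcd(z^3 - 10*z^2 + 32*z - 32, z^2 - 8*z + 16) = z^2 - 8*z + 16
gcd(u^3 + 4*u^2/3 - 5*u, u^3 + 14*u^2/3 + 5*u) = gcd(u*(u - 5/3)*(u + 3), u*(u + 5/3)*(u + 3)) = u^2 + 3*u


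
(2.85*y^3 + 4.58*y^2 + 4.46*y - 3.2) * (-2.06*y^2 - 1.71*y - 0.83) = -5.871*y^5 - 14.3083*y^4 - 19.3849*y^3 - 4.836*y^2 + 1.7702*y + 2.656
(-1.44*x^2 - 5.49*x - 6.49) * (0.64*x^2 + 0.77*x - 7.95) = -0.9216*x^4 - 4.6224*x^3 + 3.0671*x^2 + 38.6482*x + 51.5955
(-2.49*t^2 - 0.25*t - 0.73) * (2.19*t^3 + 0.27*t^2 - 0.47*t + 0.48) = -5.4531*t^5 - 1.2198*t^4 - 0.4959*t^3 - 1.2748*t^2 + 0.2231*t - 0.3504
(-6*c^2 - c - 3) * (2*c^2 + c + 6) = -12*c^4 - 8*c^3 - 43*c^2 - 9*c - 18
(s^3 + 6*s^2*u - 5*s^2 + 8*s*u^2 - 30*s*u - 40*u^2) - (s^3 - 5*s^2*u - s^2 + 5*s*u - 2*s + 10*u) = 11*s^2*u - 4*s^2 + 8*s*u^2 - 35*s*u + 2*s - 40*u^2 - 10*u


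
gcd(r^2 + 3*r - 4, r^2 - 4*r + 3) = r - 1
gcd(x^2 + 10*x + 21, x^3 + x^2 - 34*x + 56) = x + 7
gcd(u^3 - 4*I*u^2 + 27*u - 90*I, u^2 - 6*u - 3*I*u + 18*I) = u - 3*I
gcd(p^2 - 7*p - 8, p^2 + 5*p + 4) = p + 1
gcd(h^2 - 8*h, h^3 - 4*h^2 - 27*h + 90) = 1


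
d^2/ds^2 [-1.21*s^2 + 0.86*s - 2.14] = -2.42000000000000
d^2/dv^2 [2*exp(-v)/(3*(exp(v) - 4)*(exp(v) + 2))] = 2*(9*exp(4*v) - 22*exp(3*v) + 48*exp(v) + 64)*exp(-v)/(3*(exp(6*v) - 6*exp(5*v) - 12*exp(4*v) + 88*exp(3*v) + 96*exp(2*v) - 384*exp(v) - 512))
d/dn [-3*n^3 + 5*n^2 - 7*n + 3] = -9*n^2 + 10*n - 7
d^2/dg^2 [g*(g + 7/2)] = 2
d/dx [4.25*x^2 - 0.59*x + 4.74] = 8.5*x - 0.59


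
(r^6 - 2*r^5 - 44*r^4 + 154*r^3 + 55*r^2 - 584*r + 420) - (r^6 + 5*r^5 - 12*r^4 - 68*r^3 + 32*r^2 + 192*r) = -7*r^5 - 32*r^4 + 222*r^3 + 23*r^2 - 776*r + 420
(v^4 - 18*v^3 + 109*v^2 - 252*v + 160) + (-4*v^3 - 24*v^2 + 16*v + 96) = v^4 - 22*v^3 + 85*v^2 - 236*v + 256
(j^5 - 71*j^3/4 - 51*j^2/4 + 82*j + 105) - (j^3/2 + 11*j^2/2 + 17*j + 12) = j^5 - 73*j^3/4 - 73*j^2/4 + 65*j + 93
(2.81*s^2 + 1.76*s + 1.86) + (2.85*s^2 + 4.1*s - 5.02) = 5.66*s^2 + 5.86*s - 3.16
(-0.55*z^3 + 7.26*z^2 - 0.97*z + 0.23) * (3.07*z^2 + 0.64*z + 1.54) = -1.6885*z^5 + 21.9362*z^4 + 0.8215*z^3 + 11.2657*z^2 - 1.3466*z + 0.3542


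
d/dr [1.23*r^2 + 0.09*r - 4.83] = 2.46*r + 0.09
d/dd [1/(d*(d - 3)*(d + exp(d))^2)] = (-2*d*(d - 3)*(exp(d) + 1) - d*(d + exp(d)) - (d - 3)*(d + exp(d)))/(d^2*(d - 3)^2*(d + exp(d))^3)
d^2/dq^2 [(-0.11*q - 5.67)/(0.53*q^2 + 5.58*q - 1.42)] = (-(0.11*q + 5.67)*(1.06*q + 5.58)*(2.12*q + 11.16) + (0.3498*q + 7.2378)*(0.53*q^2 + 5.58*q - 1.42))/(0.53*q^2 + 5.58*q - 1.42)^3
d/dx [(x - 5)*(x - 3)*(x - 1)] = 3*x^2 - 18*x + 23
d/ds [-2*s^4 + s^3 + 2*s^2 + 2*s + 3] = -8*s^3 + 3*s^2 + 4*s + 2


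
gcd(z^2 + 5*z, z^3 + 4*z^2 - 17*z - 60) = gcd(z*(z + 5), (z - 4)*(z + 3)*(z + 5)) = z + 5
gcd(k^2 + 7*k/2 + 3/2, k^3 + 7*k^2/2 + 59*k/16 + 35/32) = k + 1/2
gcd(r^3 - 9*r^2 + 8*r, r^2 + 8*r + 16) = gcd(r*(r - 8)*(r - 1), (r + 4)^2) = 1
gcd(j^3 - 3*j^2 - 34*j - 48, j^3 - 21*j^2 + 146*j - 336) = j - 8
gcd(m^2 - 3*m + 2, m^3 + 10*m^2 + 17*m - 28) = m - 1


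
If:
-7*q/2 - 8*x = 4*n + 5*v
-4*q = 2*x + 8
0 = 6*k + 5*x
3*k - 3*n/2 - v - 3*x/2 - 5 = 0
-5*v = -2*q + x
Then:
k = 370/107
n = 766/107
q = 8/107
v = 92/107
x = -444/107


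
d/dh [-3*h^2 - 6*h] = -6*h - 6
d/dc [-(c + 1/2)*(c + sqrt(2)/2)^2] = (2*c + sqrt(2))*(-6*c - 2 - sqrt(2))/4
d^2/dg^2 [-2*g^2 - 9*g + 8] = -4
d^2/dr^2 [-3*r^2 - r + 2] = -6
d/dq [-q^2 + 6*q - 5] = 6 - 2*q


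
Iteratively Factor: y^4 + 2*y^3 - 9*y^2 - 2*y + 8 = (y - 2)*(y^3 + 4*y^2 - y - 4) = (y - 2)*(y - 1)*(y^2 + 5*y + 4) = (y - 2)*(y - 1)*(y + 4)*(y + 1)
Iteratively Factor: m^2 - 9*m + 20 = (m - 4)*(m - 5)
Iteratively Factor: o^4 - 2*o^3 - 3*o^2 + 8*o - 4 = (o - 1)*(o^3 - o^2 - 4*o + 4) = (o - 1)*(o + 2)*(o^2 - 3*o + 2) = (o - 1)^2*(o + 2)*(o - 2)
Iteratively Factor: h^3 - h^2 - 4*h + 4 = (h - 2)*(h^2 + h - 2) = (h - 2)*(h + 2)*(h - 1)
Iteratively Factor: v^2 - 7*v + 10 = (v - 2)*(v - 5)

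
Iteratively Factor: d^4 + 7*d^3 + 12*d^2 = (d)*(d^3 + 7*d^2 + 12*d) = d^2*(d^2 + 7*d + 12) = d^2*(d + 4)*(d + 3)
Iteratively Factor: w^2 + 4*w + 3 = (w + 3)*(w + 1)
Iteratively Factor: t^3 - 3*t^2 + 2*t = (t - 2)*(t^2 - t) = t*(t - 2)*(t - 1)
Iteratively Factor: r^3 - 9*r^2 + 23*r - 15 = (r - 5)*(r^2 - 4*r + 3) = (r - 5)*(r - 1)*(r - 3)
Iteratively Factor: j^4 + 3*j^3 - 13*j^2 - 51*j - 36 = (j + 3)*(j^3 - 13*j - 12) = (j + 1)*(j + 3)*(j^2 - j - 12) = (j + 1)*(j + 3)^2*(j - 4)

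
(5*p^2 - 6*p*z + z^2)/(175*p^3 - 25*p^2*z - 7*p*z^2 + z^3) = (-p + z)/(-35*p^2 - 2*p*z + z^2)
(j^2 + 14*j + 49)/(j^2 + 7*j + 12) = (j^2 + 14*j + 49)/(j^2 + 7*j + 12)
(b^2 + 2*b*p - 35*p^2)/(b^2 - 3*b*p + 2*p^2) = (b^2 + 2*b*p - 35*p^2)/(b^2 - 3*b*p + 2*p^2)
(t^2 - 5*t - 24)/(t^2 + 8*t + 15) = (t - 8)/(t + 5)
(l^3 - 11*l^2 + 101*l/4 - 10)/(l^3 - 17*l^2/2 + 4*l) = (l - 5/2)/l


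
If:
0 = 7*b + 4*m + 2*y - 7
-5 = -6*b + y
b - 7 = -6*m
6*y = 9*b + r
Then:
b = 37/55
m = 58/55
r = -651/55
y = -53/55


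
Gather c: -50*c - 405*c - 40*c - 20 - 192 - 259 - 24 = -495*c - 495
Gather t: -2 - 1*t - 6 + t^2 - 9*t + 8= t^2 - 10*t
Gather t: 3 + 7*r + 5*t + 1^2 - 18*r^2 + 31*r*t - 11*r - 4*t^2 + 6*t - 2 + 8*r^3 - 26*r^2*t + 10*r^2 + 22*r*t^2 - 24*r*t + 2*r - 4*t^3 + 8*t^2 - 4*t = 8*r^3 - 8*r^2 - 2*r - 4*t^3 + t^2*(22*r + 4) + t*(-26*r^2 + 7*r + 7) + 2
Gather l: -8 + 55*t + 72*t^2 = 72*t^2 + 55*t - 8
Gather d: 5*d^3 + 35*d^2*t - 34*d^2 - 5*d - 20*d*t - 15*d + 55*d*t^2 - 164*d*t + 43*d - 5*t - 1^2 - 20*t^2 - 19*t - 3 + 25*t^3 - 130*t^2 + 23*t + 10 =5*d^3 + d^2*(35*t - 34) + d*(55*t^2 - 184*t + 23) + 25*t^3 - 150*t^2 - t + 6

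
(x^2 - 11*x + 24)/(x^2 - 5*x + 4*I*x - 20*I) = (x^2 - 11*x + 24)/(x^2 + x*(-5 + 4*I) - 20*I)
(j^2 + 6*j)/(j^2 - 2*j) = (j + 6)/(j - 2)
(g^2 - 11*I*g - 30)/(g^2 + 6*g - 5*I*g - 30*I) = (g - 6*I)/(g + 6)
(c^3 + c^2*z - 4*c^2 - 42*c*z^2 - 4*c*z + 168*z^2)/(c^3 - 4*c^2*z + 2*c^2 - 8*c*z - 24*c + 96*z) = (-c^2 - c*z + 42*z^2)/(-c^2 + 4*c*z - 6*c + 24*z)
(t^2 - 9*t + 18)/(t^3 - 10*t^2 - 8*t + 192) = (t - 3)/(t^2 - 4*t - 32)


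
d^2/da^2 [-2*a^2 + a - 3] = -4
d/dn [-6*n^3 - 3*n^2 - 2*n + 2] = -18*n^2 - 6*n - 2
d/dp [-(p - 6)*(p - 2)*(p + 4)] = -3*p^2 + 8*p + 20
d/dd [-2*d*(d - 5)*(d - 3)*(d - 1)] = -8*d^3 + 54*d^2 - 92*d + 30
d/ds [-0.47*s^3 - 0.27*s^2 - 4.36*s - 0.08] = -1.41*s^2 - 0.54*s - 4.36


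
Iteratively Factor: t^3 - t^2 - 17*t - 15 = (t + 1)*(t^2 - 2*t - 15) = (t + 1)*(t + 3)*(t - 5)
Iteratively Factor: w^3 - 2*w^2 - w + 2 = (w - 1)*(w^2 - w - 2) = (w - 1)*(w + 1)*(w - 2)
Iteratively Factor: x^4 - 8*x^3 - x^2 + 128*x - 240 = (x - 4)*(x^3 - 4*x^2 - 17*x + 60) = (x - 4)*(x + 4)*(x^2 - 8*x + 15) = (x - 5)*(x - 4)*(x + 4)*(x - 3)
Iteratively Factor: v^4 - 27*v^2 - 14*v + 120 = (v - 2)*(v^3 + 2*v^2 - 23*v - 60) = (v - 2)*(v + 3)*(v^2 - v - 20) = (v - 5)*(v - 2)*(v + 3)*(v + 4)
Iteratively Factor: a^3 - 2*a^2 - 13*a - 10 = (a - 5)*(a^2 + 3*a + 2) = (a - 5)*(a + 1)*(a + 2)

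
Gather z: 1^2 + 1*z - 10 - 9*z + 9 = -8*z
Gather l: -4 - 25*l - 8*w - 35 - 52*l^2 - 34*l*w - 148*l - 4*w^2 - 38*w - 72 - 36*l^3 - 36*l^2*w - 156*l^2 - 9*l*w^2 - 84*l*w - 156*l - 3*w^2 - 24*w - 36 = -36*l^3 + l^2*(-36*w - 208) + l*(-9*w^2 - 118*w - 329) - 7*w^2 - 70*w - 147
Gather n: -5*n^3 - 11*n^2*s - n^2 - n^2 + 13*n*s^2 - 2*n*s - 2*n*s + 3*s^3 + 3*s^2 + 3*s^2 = -5*n^3 + n^2*(-11*s - 2) + n*(13*s^2 - 4*s) + 3*s^3 + 6*s^2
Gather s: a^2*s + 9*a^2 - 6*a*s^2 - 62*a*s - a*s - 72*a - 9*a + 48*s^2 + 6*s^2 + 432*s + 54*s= 9*a^2 - 81*a + s^2*(54 - 6*a) + s*(a^2 - 63*a + 486)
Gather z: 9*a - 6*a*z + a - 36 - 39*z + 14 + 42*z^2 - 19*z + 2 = 10*a + 42*z^2 + z*(-6*a - 58) - 20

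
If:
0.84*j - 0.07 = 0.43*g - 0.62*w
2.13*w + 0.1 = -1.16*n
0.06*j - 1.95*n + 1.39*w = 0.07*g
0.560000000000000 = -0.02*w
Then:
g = -3506.71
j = -1774.35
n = 51.33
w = -28.00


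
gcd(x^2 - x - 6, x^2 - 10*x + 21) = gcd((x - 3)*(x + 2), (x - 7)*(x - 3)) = x - 3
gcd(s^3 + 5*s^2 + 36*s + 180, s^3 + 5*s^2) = s + 5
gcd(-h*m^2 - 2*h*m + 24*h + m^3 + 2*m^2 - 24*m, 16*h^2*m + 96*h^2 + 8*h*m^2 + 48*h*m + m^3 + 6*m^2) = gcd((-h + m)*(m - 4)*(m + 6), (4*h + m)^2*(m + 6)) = m + 6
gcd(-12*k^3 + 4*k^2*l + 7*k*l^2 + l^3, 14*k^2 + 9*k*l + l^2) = 2*k + l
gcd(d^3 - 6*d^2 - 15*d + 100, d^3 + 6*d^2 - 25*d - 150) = d - 5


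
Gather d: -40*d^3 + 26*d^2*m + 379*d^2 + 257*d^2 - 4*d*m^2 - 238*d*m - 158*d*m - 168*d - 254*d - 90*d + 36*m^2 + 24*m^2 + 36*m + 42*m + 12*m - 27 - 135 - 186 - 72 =-40*d^3 + d^2*(26*m + 636) + d*(-4*m^2 - 396*m - 512) + 60*m^2 + 90*m - 420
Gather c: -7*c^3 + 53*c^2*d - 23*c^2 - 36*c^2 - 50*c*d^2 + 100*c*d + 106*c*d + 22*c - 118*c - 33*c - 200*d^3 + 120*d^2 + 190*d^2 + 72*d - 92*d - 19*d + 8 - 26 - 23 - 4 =-7*c^3 + c^2*(53*d - 59) + c*(-50*d^2 + 206*d - 129) - 200*d^3 + 310*d^2 - 39*d - 45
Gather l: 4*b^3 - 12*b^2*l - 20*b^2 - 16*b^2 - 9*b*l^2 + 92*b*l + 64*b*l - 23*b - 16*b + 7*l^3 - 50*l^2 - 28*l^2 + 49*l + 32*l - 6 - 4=4*b^3 - 36*b^2 - 39*b + 7*l^3 + l^2*(-9*b - 78) + l*(-12*b^2 + 156*b + 81) - 10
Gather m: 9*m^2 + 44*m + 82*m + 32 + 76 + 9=9*m^2 + 126*m + 117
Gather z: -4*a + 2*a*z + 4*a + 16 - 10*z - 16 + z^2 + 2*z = z^2 + z*(2*a - 8)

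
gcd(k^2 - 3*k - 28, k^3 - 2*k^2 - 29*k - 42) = k - 7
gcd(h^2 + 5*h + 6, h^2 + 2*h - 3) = h + 3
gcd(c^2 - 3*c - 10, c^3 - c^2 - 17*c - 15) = c - 5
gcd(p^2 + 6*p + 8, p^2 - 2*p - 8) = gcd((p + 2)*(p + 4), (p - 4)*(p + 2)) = p + 2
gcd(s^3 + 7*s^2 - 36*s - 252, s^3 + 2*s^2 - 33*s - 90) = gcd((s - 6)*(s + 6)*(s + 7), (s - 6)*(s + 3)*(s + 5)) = s - 6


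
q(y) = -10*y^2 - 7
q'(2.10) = -42.00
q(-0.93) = -15.65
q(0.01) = -7.00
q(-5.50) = -309.50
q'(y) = -20*y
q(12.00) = -1447.00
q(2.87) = -89.37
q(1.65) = -34.22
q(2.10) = -51.10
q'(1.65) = -33.00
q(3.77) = -149.13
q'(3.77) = -75.40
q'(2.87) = -57.40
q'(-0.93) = 18.60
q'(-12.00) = 240.00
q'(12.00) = -240.00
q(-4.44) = -204.14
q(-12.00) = -1447.00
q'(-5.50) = 110.00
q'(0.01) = -0.20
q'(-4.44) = 88.80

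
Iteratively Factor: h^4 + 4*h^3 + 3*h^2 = (h + 1)*(h^3 + 3*h^2) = h*(h + 1)*(h^2 + 3*h) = h^2*(h + 1)*(h + 3)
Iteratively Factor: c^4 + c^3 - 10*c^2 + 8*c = (c - 2)*(c^3 + 3*c^2 - 4*c) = (c - 2)*(c + 4)*(c^2 - c) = (c - 2)*(c - 1)*(c + 4)*(c)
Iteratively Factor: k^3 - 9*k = (k + 3)*(k^2 - 3*k) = k*(k + 3)*(k - 3)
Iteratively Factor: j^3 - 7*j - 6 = (j - 3)*(j^2 + 3*j + 2) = (j - 3)*(j + 1)*(j + 2)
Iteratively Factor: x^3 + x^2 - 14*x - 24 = (x + 3)*(x^2 - 2*x - 8) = (x + 2)*(x + 3)*(x - 4)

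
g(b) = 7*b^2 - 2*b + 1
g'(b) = 14*b - 2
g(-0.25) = 1.94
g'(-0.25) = -5.50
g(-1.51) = 19.98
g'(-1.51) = -23.14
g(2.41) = 36.84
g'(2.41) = 31.74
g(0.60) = 2.32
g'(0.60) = 6.40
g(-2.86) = 63.98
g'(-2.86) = -42.04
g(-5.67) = 237.38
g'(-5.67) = -81.38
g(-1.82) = 27.83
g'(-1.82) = -27.48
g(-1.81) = 27.55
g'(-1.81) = -27.34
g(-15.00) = 1606.00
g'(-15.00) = -212.00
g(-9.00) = 586.00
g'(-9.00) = -128.00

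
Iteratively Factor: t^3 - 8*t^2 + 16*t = (t - 4)*(t^2 - 4*t) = t*(t - 4)*(t - 4)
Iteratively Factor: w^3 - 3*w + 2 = (w + 2)*(w^2 - 2*w + 1) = (w - 1)*(w + 2)*(w - 1)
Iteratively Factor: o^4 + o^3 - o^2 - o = (o + 1)*(o^3 - o) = o*(o + 1)*(o^2 - 1) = o*(o + 1)^2*(o - 1)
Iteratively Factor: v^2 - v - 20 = (v - 5)*(v + 4)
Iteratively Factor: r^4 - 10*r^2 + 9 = (r - 1)*(r^3 + r^2 - 9*r - 9) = (r - 1)*(r + 3)*(r^2 - 2*r - 3) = (r - 1)*(r + 1)*(r + 3)*(r - 3)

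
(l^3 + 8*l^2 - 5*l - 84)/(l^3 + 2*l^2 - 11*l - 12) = (l + 7)/(l + 1)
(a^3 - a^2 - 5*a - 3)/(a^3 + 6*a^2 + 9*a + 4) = (a - 3)/(a + 4)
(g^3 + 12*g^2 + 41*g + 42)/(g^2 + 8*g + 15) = (g^2 + 9*g + 14)/(g + 5)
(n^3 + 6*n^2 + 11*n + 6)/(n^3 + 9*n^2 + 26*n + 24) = (n + 1)/(n + 4)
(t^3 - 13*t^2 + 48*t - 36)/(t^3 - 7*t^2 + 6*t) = (t - 6)/t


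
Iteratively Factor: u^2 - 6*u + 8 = (u - 2)*(u - 4)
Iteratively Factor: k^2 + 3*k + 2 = (k + 2)*(k + 1)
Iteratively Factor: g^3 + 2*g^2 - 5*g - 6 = (g - 2)*(g^2 + 4*g + 3) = (g - 2)*(g + 3)*(g + 1)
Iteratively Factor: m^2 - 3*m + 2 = (m - 2)*(m - 1)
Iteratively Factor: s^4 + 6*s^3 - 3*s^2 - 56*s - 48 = (s + 4)*(s^3 + 2*s^2 - 11*s - 12) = (s + 4)^2*(s^2 - 2*s - 3) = (s - 3)*(s + 4)^2*(s + 1)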